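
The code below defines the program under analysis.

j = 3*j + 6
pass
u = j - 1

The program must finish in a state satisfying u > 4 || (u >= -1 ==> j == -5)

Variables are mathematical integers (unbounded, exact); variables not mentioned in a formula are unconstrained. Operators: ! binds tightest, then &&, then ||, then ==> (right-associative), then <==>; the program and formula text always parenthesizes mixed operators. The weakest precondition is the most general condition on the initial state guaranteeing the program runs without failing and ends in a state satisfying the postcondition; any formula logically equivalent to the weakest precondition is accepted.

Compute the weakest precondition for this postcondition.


Working backward. After the program, u > 4 || (u >= -1 ==> j == -5) must hold.
Before u := j - 1: j > 5 || (j >= 0 ==> j == -5)
Before skip: j > 5 || (j >= 0 ==> j == -5)
Before j := 3*j + 6: 3*j > -1 || (3*j >= -6 ==> 3*j == -11)
Answer: WP = 3*j > -1 || (3*j >= -6 ==> 3*j == -11)


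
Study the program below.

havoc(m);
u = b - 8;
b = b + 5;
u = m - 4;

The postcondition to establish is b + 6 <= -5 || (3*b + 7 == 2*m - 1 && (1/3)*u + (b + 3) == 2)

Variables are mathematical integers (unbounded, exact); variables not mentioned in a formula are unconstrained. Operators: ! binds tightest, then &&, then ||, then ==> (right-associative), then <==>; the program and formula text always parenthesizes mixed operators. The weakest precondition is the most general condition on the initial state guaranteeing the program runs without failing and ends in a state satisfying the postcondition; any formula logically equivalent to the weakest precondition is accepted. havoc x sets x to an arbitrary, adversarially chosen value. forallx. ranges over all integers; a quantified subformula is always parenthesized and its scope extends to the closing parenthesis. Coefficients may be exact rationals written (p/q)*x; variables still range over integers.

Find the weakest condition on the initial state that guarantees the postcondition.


Working backward. After the program, the postcondition b + 6 <= -5 || (3*b + 7 == 2*m - 1 && (1/3)*u + (b + 3) == 2) must hold; in canonical form it is b <= -11 || (3*b == 2*m - 8 && b + (1/3)*u == -1).
Before u := m - 4: b <= -11 || (3*b == 2*m - 8 && b + (1/3)*m == 1/3)
Before b := b + 5: b <= -16 || (3*b == 2*m - 23 && b + (1/3)*m == -14/3)
Before u := b - 8: b <= -16 || (3*b == 2*m - 23 && b + (1/3)*m == -14/3)
Before havoc m: forall m_1. (b <= -16 || (3*b == 2*m_1 - 23 && b + (1/3)*m_1 == -14/3))
Answer: WP = forall m_1. (b <= -16 || (3*b == 2*m_1 - 23 && b + (1/3)*m_1 == -14/3))


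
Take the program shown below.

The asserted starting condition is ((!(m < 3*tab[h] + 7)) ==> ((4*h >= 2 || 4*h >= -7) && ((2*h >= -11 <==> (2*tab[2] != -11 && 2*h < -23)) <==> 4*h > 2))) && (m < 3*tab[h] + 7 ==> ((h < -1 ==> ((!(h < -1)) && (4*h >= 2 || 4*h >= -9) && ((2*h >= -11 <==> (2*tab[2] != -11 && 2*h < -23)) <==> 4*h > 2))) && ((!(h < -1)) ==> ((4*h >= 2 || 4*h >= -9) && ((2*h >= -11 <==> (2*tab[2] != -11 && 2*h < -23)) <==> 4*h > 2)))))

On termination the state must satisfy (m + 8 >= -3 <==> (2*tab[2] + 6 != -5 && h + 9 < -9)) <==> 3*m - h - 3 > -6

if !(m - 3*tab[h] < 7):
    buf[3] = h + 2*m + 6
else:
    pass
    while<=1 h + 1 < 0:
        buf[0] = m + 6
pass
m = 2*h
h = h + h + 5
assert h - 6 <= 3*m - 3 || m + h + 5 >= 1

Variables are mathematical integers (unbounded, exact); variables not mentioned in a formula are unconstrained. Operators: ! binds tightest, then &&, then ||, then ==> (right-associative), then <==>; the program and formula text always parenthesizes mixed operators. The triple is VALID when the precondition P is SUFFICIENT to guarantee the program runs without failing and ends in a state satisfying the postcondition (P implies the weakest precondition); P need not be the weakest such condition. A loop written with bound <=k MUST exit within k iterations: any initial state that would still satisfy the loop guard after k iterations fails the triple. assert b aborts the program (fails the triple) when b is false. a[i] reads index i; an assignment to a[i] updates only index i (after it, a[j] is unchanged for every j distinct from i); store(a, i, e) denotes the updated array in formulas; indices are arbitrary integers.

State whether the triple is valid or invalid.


Working backward. After the program, the postcondition (m + 8 >= -3 <==> (2*tab[2] + 6 != -5 && h + 9 < -9)) <==> 3*m - h - 3 > -6 must hold; in canonical form it is (m >= -11 <==> (2*tab[2] != -11 && h < -18)) <==> 3*m > h - 3.
Before assert h - 6 <= 3*m - 3 || m + h + 5 >= 1: (h <= 3*m + 3 || h + m >= -4) && ((m >= -11 <==> (2*tab[2] != -11 && h < -18)) <==> 3*m > h - 3)
Before h := h + h + 5: (2*h <= 3*m - 2 || 2*h + m >= -9) && ((m >= -11 <==> (2*tab[2] != -11 && 2*h < -23)) <==> 3*m > 2*h + 2)
Before m := 2*h: (4*h >= 2 || 4*h >= -9) && ((2*h >= -11 <==> (2*tab[2] != -11 && 2*h < -23)) <==> 4*h > 2)
Before skip: (4*h >= 2 || 4*h >= -9) && ((2*h >= -11 <==> (2*tab[2] != -11 && 2*h < -23)) <==> 4*h > 2)
Then branch requires (4*h >= 2 || 4*h >= -9) && ((2*h >= -11 <==> (2*tab[2] != -11 && 2*h < -23)) <==> 4*h > 2); else branch requires (h < -1 ==> ((!(h < -1)) && (4*h >= 2 || 4*h >= -9) && ((2*h >= -11 <==> (2*tab[2] != -11 && 2*h < -23)) <==> 4*h > 2))) && ((!(h < -1)) ==> ((4*h >= 2 || 4*h >= -9) && ((2*h >= -11 <==> (2*tab[2] != -11 && 2*h < -23)) <==> 4*h > 2))).
Before the if: ((!(m < 3*tab[h] + 7)) ==> ((4*h >= 2 || 4*h >= -9) && ((2*h >= -11 <==> (2*tab[2] != -11 && 2*h < -23)) <==> 4*h > 2))) && (m < 3*tab[h] + 7 ==> ((h < -1 ==> ((!(h < -1)) && (4*h >= 2 || 4*h >= -9) && ((2*h >= -11 <==> (2*tab[2] != -11 && 2*h < -23)) <==> 4*h > 2))) && ((!(h < -1)) ==> ((4*h >= 2 || 4*h >= -9) && ((2*h >= -11 <==> (2*tab[2] != -11 && 2*h < -23)) <==> 4*h > 2)))))
The weakest precondition is ((!(m < 3*tab[h] + 7)) ==> ((4*h >= 2 || 4*h >= -9) && ((2*h >= -11 <==> (2*tab[2] != -11 && 2*h < -23)) <==> 4*h > 2))) && (m < 3*tab[h] + 7 ==> ((h < -1 ==> ((!(h < -1)) && (4*h >= 2 || 4*h >= -9) && ((2*h >= -11 <==> (2*tab[2] != -11 && 2*h < -23)) <==> 4*h > 2))) && ((!(h < -1)) ==> ((4*h >= 2 || 4*h >= -9) && ((2*h >= -11 <==> (2*tab[2] != -11 && 2*h < -23)) <==> 4*h > 2))))).
Check whether ((!(m < 3*tab[h] + 7)) ==> ((4*h >= 2 || 4*h >= -7) && ((2*h >= -11 <==> (2*tab[2] != -11 && 2*h < -23)) <==> 4*h > 2))) && (m < 3*tab[h] + 7 ==> ((h < -1 ==> ((!(h < -1)) && (4*h >= 2 || 4*h >= -9) && ((2*h >= -11 <==> (2*tab[2] != -11 && 2*h < -23)) <==> 4*h > 2))) && ((!(h < -1)) ==> ((4*h >= 2 || 4*h >= -9) && ((2*h >= -11 <==> (2*tab[2] != -11 && 2*h < -23)) <==> 4*h > 2))))) implies it.
Every state satisfying the precondition satisfies the weakest precondition: the implication holds.
Answer: valid


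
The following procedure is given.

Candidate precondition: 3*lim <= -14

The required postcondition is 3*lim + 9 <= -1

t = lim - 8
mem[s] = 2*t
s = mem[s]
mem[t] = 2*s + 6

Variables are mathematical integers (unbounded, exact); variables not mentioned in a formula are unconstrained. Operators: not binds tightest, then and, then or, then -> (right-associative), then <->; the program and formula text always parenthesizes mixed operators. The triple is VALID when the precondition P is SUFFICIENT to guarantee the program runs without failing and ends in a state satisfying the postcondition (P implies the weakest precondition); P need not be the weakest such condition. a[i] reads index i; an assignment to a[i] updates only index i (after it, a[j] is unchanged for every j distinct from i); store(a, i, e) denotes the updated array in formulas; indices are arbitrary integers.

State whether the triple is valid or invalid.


Working backward. After the program, the postcondition 3*lim + 9 <= -1 must hold; in canonical form it is 3*lim <= -10.
Before mem[t] := 2*s + 6: 3*lim <= -10
Before s := mem[s]: 3*lim <= -10
Before mem[s] := 2*t: 3*lim <= -10
Before t := lim - 8: 3*lim <= -10
The weakest precondition is 3*lim <= -10.
Check whether 3*lim <= -14 implies it.
Every state satisfying the precondition satisfies the weakest precondition: the implication holds.
Answer: valid


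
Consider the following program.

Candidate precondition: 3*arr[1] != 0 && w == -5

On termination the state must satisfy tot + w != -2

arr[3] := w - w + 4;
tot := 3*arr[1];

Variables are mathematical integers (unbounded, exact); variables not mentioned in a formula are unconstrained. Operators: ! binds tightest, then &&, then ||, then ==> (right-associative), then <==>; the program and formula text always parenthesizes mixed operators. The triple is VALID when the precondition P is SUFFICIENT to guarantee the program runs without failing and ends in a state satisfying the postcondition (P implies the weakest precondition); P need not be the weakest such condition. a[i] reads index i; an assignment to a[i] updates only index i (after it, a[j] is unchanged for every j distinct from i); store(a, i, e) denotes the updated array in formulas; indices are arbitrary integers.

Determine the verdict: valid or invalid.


Working backward. After the program, tot + w != -2 must hold.
Before tot := 3*arr[1]: 3*arr[1] + w != -2
Before arr[3] := w - w + 4: 3*arr[1] + w != -2
The weakest precondition is 3*arr[1] + w != -2.
Check whether 3*arr[1] != 0 && w == -5 implies it.
Countermodel: at the initial state arr = {[1] = 1, elsewhere 1}, w = -5, the precondition holds but the weakest precondition fails.
Answer: invalid


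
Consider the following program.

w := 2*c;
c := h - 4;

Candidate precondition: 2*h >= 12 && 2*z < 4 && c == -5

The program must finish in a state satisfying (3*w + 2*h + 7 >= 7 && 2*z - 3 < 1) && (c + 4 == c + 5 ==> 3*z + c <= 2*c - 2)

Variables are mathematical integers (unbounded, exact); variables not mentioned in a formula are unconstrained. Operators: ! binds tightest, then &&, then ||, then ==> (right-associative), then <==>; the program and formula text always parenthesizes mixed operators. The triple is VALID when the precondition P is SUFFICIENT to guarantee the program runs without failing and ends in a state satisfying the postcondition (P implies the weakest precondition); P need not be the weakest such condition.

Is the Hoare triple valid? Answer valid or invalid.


Working backward. After the program, the postcondition (3*w + 2*h + 7 >= 7 && 2*z - 3 < 1) && (c + 4 == c + 5 ==> 3*z + c <= 2*c - 2) must hold; in canonical form it is 2*h + 3*w >= 0 && 2*z < 4.
Before c := h - 4: 2*h + 3*w >= 0 && 2*z < 4
Before w := 2*c: 6*c + 2*h >= 0 && 2*z < 4
The weakest precondition is 6*c + 2*h >= 0 && 2*z < 4.
Check whether 2*h >= 12 && 2*z < 4 && c == -5 implies it.
Countermodel: at the initial state c = -5, h = 6, z = 1, the precondition holds but the weakest precondition fails.
Answer: invalid


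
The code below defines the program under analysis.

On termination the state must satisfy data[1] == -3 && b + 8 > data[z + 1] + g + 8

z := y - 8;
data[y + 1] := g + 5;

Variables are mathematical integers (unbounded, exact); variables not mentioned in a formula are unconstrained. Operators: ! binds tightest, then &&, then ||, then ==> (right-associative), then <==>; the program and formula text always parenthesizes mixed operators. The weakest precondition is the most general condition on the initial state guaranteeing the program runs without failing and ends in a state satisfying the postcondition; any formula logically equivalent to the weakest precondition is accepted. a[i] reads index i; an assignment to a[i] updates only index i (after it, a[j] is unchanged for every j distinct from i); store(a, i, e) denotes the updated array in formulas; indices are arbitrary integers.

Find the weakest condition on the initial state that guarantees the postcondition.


Working backward. After the program, the postcondition data[1] == -3 && b + 8 > data[z + 1] + g + 8 must hold; in canonical form it is data[1] == -3 && b > data[z + 1] + g.
Before data[y + 1] := g + 5: store(data, y + 1, g + 5)[1] == -3 && b > store(data, y + 1, g + 5)[z + 1] + g
Before z := y - 8: store(data, y + 1, g + 5)[1] == -3 && b > store(data, y + 1, g + 5)[y - 7] + g
Answer: WP = store(data, y + 1, g + 5)[1] == -3 && b > store(data, y + 1, g + 5)[y - 7] + g


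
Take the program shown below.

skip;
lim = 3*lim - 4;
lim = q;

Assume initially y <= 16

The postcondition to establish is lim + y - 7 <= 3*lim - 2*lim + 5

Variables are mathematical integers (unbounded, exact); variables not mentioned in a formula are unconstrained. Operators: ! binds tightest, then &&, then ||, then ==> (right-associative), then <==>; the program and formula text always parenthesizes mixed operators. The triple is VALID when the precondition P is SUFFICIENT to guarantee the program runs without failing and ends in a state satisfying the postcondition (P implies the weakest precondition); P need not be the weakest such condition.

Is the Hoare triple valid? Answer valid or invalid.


Working backward. After the program, the postcondition lim + y - 7 <= 3*lim - 2*lim + 5 must hold; in canonical form it is y <= 12.
Before lim := q: y <= 12
Before lim := 3*lim - 4: y <= 12
Before skip: y <= 12
The weakest precondition is y <= 12.
Check whether y <= 16 implies it.
Countermodel: at the initial state y = 13, the precondition holds but the weakest precondition fails.
Answer: invalid


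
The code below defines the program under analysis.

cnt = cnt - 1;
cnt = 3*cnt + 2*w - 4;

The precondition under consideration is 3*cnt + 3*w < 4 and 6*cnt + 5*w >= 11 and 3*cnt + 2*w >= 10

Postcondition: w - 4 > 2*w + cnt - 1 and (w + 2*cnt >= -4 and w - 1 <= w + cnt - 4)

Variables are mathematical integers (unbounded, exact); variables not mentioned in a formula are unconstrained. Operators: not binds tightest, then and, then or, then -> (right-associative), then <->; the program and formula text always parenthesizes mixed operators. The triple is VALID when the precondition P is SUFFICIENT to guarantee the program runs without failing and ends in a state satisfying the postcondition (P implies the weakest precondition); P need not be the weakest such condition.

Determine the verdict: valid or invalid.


Working backward. After the program, the postcondition w - 4 > 2*w + cnt - 1 and (w + 2*cnt >= -4 and w - 1 <= w + cnt - 4) must hold; in canonical form it is cnt + w < -3 and 2*cnt + w >= -4 and cnt >= 3.
Before cnt := 3*cnt + 2*w - 4: 3*cnt + 3*w < 1 and 6*cnt + 5*w >= 4 and 3*cnt + 2*w >= 7
Before cnt := cnt - 1: 3*cnt + 3*w < 4 and 6*cnt + 5*w >= 10 and 3*cnt + 2*w >= 10
The weakest precondition is 3*cnt + 3*w < 4 and 6*cnt + 5*w >= 10 and 3*cnt + 2*w >= 10.
Check whether 3*cnt + 3*w < 4 and 6*cnt + 5*w >= 11 and 3*cnt + 2*w >= 10 implies it.
Every state satisfying the precondition satisfies the weakest precondition: the implication holds.
Answer: valid


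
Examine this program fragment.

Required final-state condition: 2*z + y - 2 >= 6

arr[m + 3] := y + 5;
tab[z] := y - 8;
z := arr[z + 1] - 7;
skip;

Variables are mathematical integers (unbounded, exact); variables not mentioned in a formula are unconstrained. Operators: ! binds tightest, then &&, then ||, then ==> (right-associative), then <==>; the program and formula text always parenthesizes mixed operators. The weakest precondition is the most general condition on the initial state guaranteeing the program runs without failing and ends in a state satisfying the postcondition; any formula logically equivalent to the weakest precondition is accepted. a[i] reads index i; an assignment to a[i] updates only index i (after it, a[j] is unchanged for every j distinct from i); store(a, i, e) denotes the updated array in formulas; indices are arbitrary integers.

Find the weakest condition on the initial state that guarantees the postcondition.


Working backward. After the program, the postcondition 2*z + y - 2 >= 6 must hold; in canonical form it is y + 2*z >= 8.
Before skip: y + 2*z >= 8
Before z := arr[z + 1] - 7: 2*arr[z + 1] + y >= 22
Before tab[z] := y - 8: 2*arr[z + 1] + y >= 22
Before arr[m + 3] := y + 5: 2*store(arr, m + 3, y + 5)[z + 1] + y >= 22
Answer: WP = 2*store(arr, m + 3, y + 5)[z + 1] + y >= 22


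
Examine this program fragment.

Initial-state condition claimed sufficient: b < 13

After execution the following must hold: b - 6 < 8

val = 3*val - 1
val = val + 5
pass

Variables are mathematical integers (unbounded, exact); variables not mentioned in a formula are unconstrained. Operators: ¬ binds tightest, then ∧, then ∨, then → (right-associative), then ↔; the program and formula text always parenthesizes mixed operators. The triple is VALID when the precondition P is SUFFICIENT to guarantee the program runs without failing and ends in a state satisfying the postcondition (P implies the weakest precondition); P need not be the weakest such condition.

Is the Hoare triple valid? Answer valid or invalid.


Working backward. After the program, the postcondition b - 6 < 8 must hold; in canonical form it is b < 14.
Before skip: b < 14
Before val := val + 5: b < 14
Before val := 3*val - 1: b < 14
The weakest precondition is b < 14.
Check whether b < 13 implies it.
Every state satisfying the precondition satisfies the weakest precondition: the implication holds.
Answer: valid


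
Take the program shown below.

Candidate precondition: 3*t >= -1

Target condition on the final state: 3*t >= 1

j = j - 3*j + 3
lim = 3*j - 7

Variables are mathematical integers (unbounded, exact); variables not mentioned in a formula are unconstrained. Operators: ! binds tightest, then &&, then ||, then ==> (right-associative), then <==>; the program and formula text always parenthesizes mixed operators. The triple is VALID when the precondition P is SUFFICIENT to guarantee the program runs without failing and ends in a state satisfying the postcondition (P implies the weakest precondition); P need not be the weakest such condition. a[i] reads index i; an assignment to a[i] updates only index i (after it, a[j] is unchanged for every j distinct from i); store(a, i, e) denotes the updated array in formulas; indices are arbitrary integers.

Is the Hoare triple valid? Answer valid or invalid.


Working backward. After the program, 3*t >= 1 must hold.
Before lim := 3*j - 7: 3*t >= 1
Before j := j - 3*j + 3: 3*t >= 1
The weakest precondition is 3*t >= 1.
Check whether 3*t >= -1 implies it.
Countermodel: at the initial state t = 0, the precondition holds but the weakest precondition fails.
Answer: invalid


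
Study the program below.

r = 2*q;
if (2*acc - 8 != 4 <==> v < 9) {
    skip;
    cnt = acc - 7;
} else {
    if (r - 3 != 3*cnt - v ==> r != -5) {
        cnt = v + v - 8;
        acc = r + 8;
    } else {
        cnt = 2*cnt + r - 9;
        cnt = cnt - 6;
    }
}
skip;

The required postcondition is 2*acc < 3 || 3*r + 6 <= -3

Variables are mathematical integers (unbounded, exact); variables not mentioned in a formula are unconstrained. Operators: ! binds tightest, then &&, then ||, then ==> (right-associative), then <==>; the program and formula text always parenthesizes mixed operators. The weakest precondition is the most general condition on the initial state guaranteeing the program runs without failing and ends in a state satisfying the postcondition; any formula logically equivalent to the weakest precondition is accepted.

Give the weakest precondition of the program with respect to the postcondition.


Working backward. After the program, the postcondition 2*acc < 3 || 3*r + 6 <= -3 must hold; in canonical form it is 2*acc < 3 || 3*r <= -9.
Before skip: 2*acc < 3 || 3*r <= -9
Then branch requires 2*acc < 3 || 3*r <= -9; else branch requires ((r + v != 3*cnt + 3 ==> r != -5) ==> (2*r < -13 || 3*r <= -9)) && ((!(r + v != 3*cnt + 3 ==> r != -5)) ==> (2*acc < 3 || 3*r <= -9)).
Before the if: ((2*acc != 12 <==> v < 9) ==> (2*acc < 3 || 3*r <= -9)) && ((!(2*acc != 12 <==> v < 9)) ==> (((r + v != 3*cnt + 3 ==> r != -5) ==> (2*r < -13 || 3*r <= -9)) && ((!(r + v != 3*cnt + 3 ==> r != -5)) ==> (2*acc < 3 || 3*r <= -9))))
Before r := 2*q: ((2*acc != 12 <==> v < 9) ==> (2*acc < 3 || 6*q <= -9)) && ((!(2*acc != 12 <==> v < 9)) ==> (((2*q + v != 3*cnt + 3 ==> 2*q != -5) ==> (4*q < -13 || 6*q <= -9)) && ((!(2*q + v != 3*cnt + 3 ==> 2*q != -5)) ==> (2*acc < 3 || 6*q <= -9))))
Answer: WP = ((2*acc != 12 <==> v < 9) ==> (2*acc < 3 || 6*q <= -9)) && ((!(2*acc != 12 <==> v < 9)) ==> (((2*q + v != 3*cnt + 3 ==> 2*q != -5) ==> (4*q < -13 || 6*q <= -9)) && ((!(2*q + v != 3*cnt + 3 ==> 2*q != -5)) ==> (2*acc < 3 || 6*q <= -9))))


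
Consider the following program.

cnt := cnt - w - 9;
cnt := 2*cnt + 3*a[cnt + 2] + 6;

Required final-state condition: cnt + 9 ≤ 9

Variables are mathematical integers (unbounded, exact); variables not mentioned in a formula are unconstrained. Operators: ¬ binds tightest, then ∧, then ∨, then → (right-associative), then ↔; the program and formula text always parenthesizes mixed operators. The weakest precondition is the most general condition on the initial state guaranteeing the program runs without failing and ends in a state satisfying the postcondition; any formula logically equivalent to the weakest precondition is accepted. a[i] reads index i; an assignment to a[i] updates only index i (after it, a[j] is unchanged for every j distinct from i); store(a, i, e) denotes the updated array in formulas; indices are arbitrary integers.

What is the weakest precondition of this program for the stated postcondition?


Working backward. After the program, the postcondition cnt + 9 ≤ 9 must hold; in canonical form it is cnt ≤ 0.
Before cnt := 2*cnt + 3*a[cnt + 2] + 6: 3*a[cnt + 2] + 2*cnt ≤ -6
Before cnt := cnt - w - 9: 3*a[cnt - w - 7] + 2*cnt ≤ 2*w + 12
Answer: WP = 3*a[cnt - w - 7] + 2*cnt ≤ 2*w + 12


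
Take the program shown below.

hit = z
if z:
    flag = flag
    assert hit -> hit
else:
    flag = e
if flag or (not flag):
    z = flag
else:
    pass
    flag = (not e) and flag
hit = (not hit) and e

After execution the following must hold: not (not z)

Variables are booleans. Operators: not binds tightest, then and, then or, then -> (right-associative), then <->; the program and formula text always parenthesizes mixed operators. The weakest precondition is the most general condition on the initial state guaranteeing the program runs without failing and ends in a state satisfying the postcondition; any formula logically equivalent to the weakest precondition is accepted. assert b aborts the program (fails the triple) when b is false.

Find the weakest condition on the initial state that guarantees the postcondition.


Working backward. After the program, the postcondition not (not z) must hold; in canonical form it is z.
Before hit := (not hit) and e: z
Then branch requires flag; else branch requires z.
Before the if: flag
Then branch requires flag; else branch requires e.
Before the if: (z -> flag) and ((not z) -> e)
Before hit := z: (z -> flag) and ((not z) -> e)
Answer: WP = (z -> flag) and ((not z) -> e)


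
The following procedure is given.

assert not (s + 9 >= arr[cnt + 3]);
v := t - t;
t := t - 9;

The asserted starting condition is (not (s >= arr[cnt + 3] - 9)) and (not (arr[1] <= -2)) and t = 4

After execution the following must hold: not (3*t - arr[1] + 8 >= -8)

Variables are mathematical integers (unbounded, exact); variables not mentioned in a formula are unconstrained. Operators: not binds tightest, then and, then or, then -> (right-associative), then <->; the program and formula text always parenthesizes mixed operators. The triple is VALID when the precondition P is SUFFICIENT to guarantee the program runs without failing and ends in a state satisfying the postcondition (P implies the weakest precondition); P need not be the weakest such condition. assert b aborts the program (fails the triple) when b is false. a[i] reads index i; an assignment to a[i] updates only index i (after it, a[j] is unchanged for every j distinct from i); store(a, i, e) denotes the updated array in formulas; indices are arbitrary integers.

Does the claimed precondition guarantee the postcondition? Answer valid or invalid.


Working backward. After the program, the postcondition not (3*t - arr[1] + 8 >= -8) must hold; in canonical form it is not (3*t >= arr[1] - 16).
Before t := t - 9: not (3*t >= arr[1] + 11)
Before v := t - t: not (3*t >= arr[1] + 11)
Before assert not (s + 9 >= arr[cnt + 3]): (not (s >= arr[cnt + 3] - 9)) and (not (3*t >= arr[1] + 11))
The weakest precondition is (not (s >= arr[cnt + 3] - 9)) and (not (3*t >= arr[1] + 11)).
Check whether (not (s >= arr[cnt + 3] - 9)) and (not (arr[1] <= -2)) and t = 4 implies it.
Countermodel: at the initial state arr = {[0] = 0, [1] = 0, elsewhere 0}, cnt = -3, s = -10, t = 4, the precondition holds but the weakest precondition fails.
Answer: invalid


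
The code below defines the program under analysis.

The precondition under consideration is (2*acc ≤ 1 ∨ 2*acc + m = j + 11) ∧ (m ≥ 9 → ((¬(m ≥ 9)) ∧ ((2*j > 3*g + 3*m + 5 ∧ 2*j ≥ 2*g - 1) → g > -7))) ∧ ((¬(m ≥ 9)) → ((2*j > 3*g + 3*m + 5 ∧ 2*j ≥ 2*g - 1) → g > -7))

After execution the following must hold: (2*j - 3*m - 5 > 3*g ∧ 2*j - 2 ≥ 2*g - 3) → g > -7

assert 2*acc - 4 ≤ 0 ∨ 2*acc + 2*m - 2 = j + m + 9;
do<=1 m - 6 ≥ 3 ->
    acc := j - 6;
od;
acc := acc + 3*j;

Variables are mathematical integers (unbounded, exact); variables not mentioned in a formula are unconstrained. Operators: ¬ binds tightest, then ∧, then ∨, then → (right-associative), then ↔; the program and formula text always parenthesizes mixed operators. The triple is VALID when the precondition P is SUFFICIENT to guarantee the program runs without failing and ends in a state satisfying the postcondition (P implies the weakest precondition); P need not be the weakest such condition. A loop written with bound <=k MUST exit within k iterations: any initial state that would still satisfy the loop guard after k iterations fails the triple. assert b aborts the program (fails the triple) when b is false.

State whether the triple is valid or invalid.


Working backward. After the program, the postcondition (2*j - 3*m - 5 > 3*g ∧ 2*j - 2 ≥ 2*g - 3) → g > -7 must hold; in canonical form it is (2*j > 3*g + 3*m + 5 ∧ 2*j ≥ 2*g - 1) → g > -7.
Before acc := acc + 3*j: (2*j > 3*g + 3*m + 5 ∧ 2*j ≥ 2*g - 1) → g > -7
Before the loop (bound <=1), unroll the exhaustion recursion (WP_0 = exit-now case; WP_j = one more guarded iteration, up to j = 1):
  WP_0: (¬(m ≥ 9)) ∧ ((2*j > 3*g + 3*m + 5 ∧ 2*j ≥ 2*g - 1) → g > -7)
  WP_1: (m ≥ 9 → ((¬(m ≥ 9)) ∧ ((2*j > 3*g + 3*m + 5 ∧ 2*j ≥ 2*g - 1) → g > -7))) ∧ ((¬(m ≥ 9)) → ((2*j > 3*g + 3*m + 5 ∧ 2*j ≥ 2*g - 1) → g > -7))
So before the loop: (m ≥ 9 → ((¬(m ≥ 9)) ∧ ((2*j > 3*g + 3*m + 5 ∧ 2*j ≥ 2*g - 1) → g > -7))) ∧ ((¬(m ≥ 9)) → ((2*j > 3*g + 3*m + 5 ∧ 2*j ≥ 2*g - 1) → g > -7))
Before assert 2*acc - 4 ≤ 0 ∨ 2*acc + 2*m - 2 = j + m + 9: (2*acc ≤ 4 ∨ 2*acc + m = j + 11) ∧ (m ≥ 9 → ((¬(m ≥ 9)) ∧ ((2*j > 3*g + 3*m + 5 ∧ 2*j ≥ 2*g - 1) → g > -7))) ∧ ((¬(m ≥ 9)) → ((2*j > 3*g + 3*m + 5 ∧ 2*j ≥ 2*g - 1) → g > -7))
The weakest precondition is (2*acc ≤ 4 ∨ 2*acc + m = j + 11) ∧ (m ≥ 9 → ((¬(m ≥ 9)) ∧ ((2*j > 3*g + 3*m + 5 ∧ 2*j ≥ 2*g - 1) → g > -7))) ∧ ((¬(m ≥ 9)) → ((2*j > 3*g + 3*m + 5 ∧ 2*j ≥ 2*g - 1) → g > -7)).
Check whether (2*acc ≤ 1 ∨ 2*acc + m = j + 11) ∧ (m ≥ 9 → ((¬(m ≥ 9)) ∧ ((2*j > 3*g + 3*m + 5 ∧ 2*j ≥ 2*g - 1) → g > -7))) ∧ ((¬(m ≥ 9)) → ((2*j > 3*g + 3*m + 5 ∧ 2*j ≥ 2*g - 1) → g > -7)) implies it.
Every state satisfying the precondition satisfies the weakest precondition: the implication holds.
Answer: valid


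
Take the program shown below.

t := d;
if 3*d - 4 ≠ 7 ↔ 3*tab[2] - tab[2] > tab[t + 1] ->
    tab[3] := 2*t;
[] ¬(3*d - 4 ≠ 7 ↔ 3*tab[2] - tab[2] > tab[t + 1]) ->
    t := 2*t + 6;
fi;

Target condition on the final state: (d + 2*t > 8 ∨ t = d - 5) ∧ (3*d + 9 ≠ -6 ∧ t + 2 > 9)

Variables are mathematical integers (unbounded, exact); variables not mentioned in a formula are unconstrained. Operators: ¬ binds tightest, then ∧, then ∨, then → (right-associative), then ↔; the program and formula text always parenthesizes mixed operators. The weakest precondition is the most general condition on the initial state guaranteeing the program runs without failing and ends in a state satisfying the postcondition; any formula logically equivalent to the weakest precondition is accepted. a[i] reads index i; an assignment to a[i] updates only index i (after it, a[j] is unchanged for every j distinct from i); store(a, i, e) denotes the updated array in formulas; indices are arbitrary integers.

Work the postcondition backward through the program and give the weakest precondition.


Working backward. After the program, the postcondition (d + 2*t > 8 ∨ t = d - 5) ∧ (3*d + 9 ≠ -6 ∧ t + 2 > 9) must hold; in canonical form it is (d + 2*t > 8 ∨ t = d - 5) ∧ 3*d ≠ -15 ∧ t > 7.
Then branch requires (d + 2*t > 8 ∨ t = d - 5) ∧ 3*d ≠ -15 ∧ t > 7; else branch requires (d + 4*t > -4 ∨ 2*t = d - 11) ∧ 3*d ≠ -15 ∧ 2*t > 1.
Before the if: ((3*d ≠ 11 ↔ 2*tab[2] > tab[t + 1]) → ((d + 2*t > 8 ∨ t = d - 5) ∧ 3*d ≠ -15 ∧ t > 7)) ∧ ((¬(3*d ≠ 11 ↔ 2*tab[2] > tab[t + 1])) → ((d + 4*t > -4 ∨ 2*t = d - 11) ∧ 3*d ≠ -15 ∧ 2*t > 1))
Before t := d: ((3*d ≠ 11 ↔ 2*tab[2] > tab[d + 1]) → (3*d > 8 ∧ 3*d ≠ -15 ∧ d > 7)) ∧ ((¬(3*d ≠ 11 ↔ 2*tab[2] > tab[d + 1])) → ((5*d > -4 ∨ d = -11) ∧ 3*d ≠ -15 ∧ 2*d > 1))
Answer: WP = ((3*d ≠ 11 ↔ 2*tab[2] > tab[d + 1]) → (3*d > 8 ∧ 3*d ≠ -15 ∧ d > 7)) ∧ ((¬(3*d ≠ 11 ↔ 2*tab[2] > tab[d + 1])) → ((5*d > -4 ∨ d = -11) ∧ 3*d ≠ -15 ∧ 2*d > 1))


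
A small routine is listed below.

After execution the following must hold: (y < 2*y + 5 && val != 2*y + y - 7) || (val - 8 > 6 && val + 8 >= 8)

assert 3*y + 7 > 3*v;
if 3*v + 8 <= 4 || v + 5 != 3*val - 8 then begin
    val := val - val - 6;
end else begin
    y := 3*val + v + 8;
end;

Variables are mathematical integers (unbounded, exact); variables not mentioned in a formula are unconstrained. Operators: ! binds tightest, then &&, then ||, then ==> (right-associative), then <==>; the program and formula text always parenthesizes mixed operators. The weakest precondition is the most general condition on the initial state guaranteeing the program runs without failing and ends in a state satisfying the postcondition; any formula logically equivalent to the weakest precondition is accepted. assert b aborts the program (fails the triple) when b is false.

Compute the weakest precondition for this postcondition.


Working backward. After the program, the postcondition (y < 2*y + 5 && val != 2*y + y - 7) || (val - 8 > 6 && val + 8 >= 8) must hold; in canonical form it is (y > -5 && val != 3*y - 7) || (val > 14 && val >= 0).
Then branch requires y > -5 && 3*y != 1; else branch requires (v + 3*val > -13 && 3*v + 8*val != -17) || (val > 14 && val >= 0).
Before the if: ((3*v <= -4 || v != 3*val - 13) ==> (y > -5 && 3*y != 1)) && ((!(3*v <= -4 || v != 3*val - 13)) ==> ((v + 3*val > -13 && 3*v + 8*val != -17) || (val > 14 && val >= 0)))
Before assert 3*y + 7 > 3*v: 3*y > 3*v - 7 && ((3*v <= -4 || v != 3*val - 13) ==> (y > -5 && 3*y != 1)) && ((!(3*v <= -4 || v != 3*val - 13)) ==> ((v + 3*val > -13 && 3*v + 8*val != -17) || (val > 14 && val >= 0)))
Answer: WP = 3*y > 3*v - 7 && ((3*v <= -4 || v != 3*val - 13) ==> (y > -5 && 3*y != 1)) && ((!(3*v <= -4 || v != 3*val - 13)) ==> ((v + 3*val > -13 && 3*v + 8*val != -17) || (val > 14 && val >= 0)))


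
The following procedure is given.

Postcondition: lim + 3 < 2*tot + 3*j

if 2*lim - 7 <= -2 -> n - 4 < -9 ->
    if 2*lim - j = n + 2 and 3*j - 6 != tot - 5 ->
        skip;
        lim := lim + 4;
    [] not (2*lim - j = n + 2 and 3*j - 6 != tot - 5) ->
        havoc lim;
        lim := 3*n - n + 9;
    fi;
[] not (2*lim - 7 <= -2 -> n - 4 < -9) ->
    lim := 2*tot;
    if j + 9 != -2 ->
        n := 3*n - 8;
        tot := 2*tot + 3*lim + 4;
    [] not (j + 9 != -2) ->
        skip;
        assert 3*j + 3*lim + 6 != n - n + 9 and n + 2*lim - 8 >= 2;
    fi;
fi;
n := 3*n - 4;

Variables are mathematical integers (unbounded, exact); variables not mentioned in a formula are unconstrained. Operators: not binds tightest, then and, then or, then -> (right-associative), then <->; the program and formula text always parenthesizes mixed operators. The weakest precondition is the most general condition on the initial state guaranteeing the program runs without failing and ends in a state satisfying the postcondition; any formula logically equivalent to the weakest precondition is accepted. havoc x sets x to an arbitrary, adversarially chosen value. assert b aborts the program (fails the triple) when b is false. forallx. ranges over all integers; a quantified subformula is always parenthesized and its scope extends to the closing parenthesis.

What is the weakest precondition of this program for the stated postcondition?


Working backward. After the program, the postcondition lim + 3 < 2*tot + 3*j must hold; in canonical form it is lim < 3*j + 2*tot - 3.
Before n := 3*n - 4: lim < 3*j + 2*tot - 3
Then branch requires ((2*lim = j + n + 2 and 3*j != tot + 1) -> lim < 3*j + 2*tot - 7) and ((not (2*lim = j + n + 2 and 3*j != tot + 1)) -> 2*n < 3*j + 2*tot - 12); else branch requires (j != -11 -> 3*j + 14*tot > -5) and ((not (j != -11)) -> (3*j + 6*tot != 3 and n + 4*tot >= 10 and 3*j > 3)).
Before the if: ((2*lim <= 5 -> n < -5) -> (((2*lim = j + n + 2 and 3*j != tot + 1) -> lim < 3*j + 2*tot - 7) and ((not (2*lim = j + n + 2 and 3*j != tot + 1)) -> 2*n < 3*j + 2*tot - 12))) and ((not (2*lim <= 5 -> n < -5)) -> ((j != -11 -> 3*j + 14*tot > -5) and ((not (j != -11)) -> (3*j + 6*tot != 3 and n + 4*tot >= 10 and 3*j > 3))))
Answer: WP = ((2*lim <= 5 -> n < -5) -> (((2*lim = j + n + 2 and 3*j != tot + 1) -> lim < 3*j + 2*tot - 7) and ((not (2*lim = j + n + 2 and 3*j != tot + 1)) -> 2*n < 3*j + 2*tot - 12))) and ((not (2*lim <= 5 -> n < -5)) -> ((j != -11 -> 3*j + 14*tot > -5) and ((not (j != -11)) -> (3*j + 6*tot != 3 and n + 4*tot >= 10 and 3*j > 3))))


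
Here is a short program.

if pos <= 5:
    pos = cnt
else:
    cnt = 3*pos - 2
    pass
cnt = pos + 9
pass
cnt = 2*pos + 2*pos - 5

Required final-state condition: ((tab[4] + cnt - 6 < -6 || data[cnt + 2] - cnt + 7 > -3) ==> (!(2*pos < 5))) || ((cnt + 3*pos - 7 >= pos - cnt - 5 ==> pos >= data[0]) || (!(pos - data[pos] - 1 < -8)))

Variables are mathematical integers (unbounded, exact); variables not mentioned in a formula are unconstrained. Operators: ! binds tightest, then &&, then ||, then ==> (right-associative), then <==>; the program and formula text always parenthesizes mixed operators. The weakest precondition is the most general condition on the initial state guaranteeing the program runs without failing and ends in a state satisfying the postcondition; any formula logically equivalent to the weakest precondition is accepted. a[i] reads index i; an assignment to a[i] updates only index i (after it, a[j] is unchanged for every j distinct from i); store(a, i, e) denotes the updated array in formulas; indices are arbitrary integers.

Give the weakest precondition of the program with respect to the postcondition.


Working backward. After the program, the postcondition ((tab[4] + cnt - 6 < -6 || data[cnt + 2] - cnt + 7 > -3) ==> (!(2*pos < 5))) || ((cnt + 3*pos - 7 >= pos - cnt - 5 ==> pos >= data[0]) || (!(pos - data[pos] - 1 < -8))) must hold; in canonical form it is ((tab[4] + cnt < 0 || data[cnt + 2] > cnt - 10) ==> (!(2*pos < 5))) || (2*cnt + 2*pos >= 2 ==> pos >= data[0]) || (!(pos < data[pos] - 7)).
Before cnt := 2*pos + 2*pos - 5: ((tab[4] + 4*pos < 5 || data[4*pos - 3] > 4*pos - 15) ==> (!(2*pos < 5))) || (10*pos >= 12 ==> pos >= data[0]) || (!(pos < data[pos] - 7))
Before skip: ((tab[4] + 4*pos < 5 || data[4*pos - 3] > 4*pos - 15) ==> (!(2*pos < 5))) || (10*pos >= 12 ==> pos >= data[0]) || (!(pos < data[pos] - 7))
Before cnt := pos + 9: ((tab[4] + 4*pos < 5 || data[4*pos - 3] > 4*pos - 15) ==> (!(2*pos < 5))) || (10*pos >= 12 ==> pos >= data[0]) || (!(pos < data[pos] - 7))
Then branch requires ((tab[4] + 4*cnt < 5 || data[4*cnt - 3] > 4*cnt - 15) ==> (!(2*cnt < 5))) || (10*cnt >= 12 ==> cnt >= data[0]) || (!(cnt < data[cnt] - 7)); else branch requires ((tab[4] + 4*pos < 5 || data[4*pos - 3] > 4*pos - 15) ==> (!(2*pos < 5))) || (10*pos >= 12 ==> pos >= data[0]) || (!(pos < data[pos] - 7)).
Before the if: (pos <= 5 ==> (((tab[4] + 4*cnt < 5 || data[4*cnt - 3] > 4*cnt - 15) ==> (!(2*cnt < 5))) || (10*cnt >= 12 ==> cnt >= data[0]) || (!(cnt < data[cnt] - 7)))) && ((!(pos <= 5)) ==> (((tab[4] + 4*pos < 5 || data[4*pos - 3] > 4*pos - 15) ==> (!(2*pos < 5))) || (10*pos >= 12 ==> pos >= data[0]) || (!(pos < data[pos] - 7))))
Answer: WP = (pos <= 5 ==> (((tab[4] + 4*cnt < 5 || data[4*cnt - 3] > 4*cnt - 15) ==> (!(2*cnt < 5))) || (10*cnt >= 12 ==> cnt >= data[0]) || (!(cnt < data[cnt] - 7)))) && ((!(pos <= 5)) ==> (((tab[4] + 4*pos < 5 || data[4*pos - 3] > 4*pos - 15) ==> (!(2*pos < 5))) || (10*pos >= 12 ==> pos >= data[0]) || (!(pos < data[pos] - 7))))


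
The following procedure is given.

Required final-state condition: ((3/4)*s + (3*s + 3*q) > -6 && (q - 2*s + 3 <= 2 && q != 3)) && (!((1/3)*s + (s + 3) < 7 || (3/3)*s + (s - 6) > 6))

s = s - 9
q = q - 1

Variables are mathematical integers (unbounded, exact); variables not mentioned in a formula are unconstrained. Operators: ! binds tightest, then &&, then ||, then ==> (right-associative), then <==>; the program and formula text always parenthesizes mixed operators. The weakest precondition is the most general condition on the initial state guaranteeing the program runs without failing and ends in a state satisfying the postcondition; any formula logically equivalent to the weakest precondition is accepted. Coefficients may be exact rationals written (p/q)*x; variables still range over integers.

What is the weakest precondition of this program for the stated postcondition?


Working backward. After the program, the postcondition ((3/4)*s + (3*s + 3*q) > -6 && (q - 2*s + 3 <= 2 && q != 3)) && (!((1/3)*s + (s + 3) < 7 || (3/3)*s + (s - 6) > 6)) must hold; in canonical form it is 3*q + (15/4)*s > -6 && q <= 2*s - 1 && q != 3 && (!((4/3)*s < 4 || 2*s > 12)).
Before q := q - 1: 3*q + (15/4)*s > -3 && q <= 2*s && q != 4 && (!((4/3)*s < 4 || 2*s > 12))
Before s := s - 9: 3*q + (15/4)*s > 123/4 && q <= 2*s - 18 && q != 4 && (!((4/3)*s < 16 || 2*s > 30))
Answer: WP = 3*q + (15/4)*s > 123/4 && q <= 2*s - 18 && q != 4 && (!((4/3)*s < 16 || 2*s > 30))


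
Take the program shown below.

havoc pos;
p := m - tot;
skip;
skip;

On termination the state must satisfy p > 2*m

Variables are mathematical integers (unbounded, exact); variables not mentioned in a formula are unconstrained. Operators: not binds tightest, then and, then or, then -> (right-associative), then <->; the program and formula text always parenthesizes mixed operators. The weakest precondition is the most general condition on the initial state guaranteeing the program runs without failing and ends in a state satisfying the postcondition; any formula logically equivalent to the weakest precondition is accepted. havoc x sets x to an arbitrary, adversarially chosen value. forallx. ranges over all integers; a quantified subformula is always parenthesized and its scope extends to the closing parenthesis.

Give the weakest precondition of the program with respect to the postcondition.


Working backward. After the program, p > 2*m must hold.
Before skip: p > 2*m
Before skip: p > 2*m
Before p := m - tot: m + tot < 0
Before havoc pos: m + tot < 0
Answer: WP = m + tot < 0


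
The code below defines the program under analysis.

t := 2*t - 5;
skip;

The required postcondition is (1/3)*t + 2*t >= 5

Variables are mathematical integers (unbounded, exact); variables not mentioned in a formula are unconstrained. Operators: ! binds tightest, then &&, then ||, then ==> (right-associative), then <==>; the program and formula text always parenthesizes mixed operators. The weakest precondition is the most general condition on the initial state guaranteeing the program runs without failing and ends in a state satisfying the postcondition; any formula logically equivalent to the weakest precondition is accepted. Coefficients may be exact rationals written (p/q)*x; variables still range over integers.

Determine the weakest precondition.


Working backward. After the program, the postcondition (1/3)*t + 2*t >= 5 must hold; in canonical form it is (7/3)*t >= 5.
Before skip: (7/3)*t >= 5
Before t := 2*t - 5: (14/3)*t >= 50/3
Answer: WP = (14/3)*t >= 50/3
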